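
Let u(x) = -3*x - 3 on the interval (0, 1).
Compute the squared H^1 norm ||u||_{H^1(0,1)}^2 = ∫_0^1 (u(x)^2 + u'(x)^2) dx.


||u||_{H^1}^2 = 30

The H^1 norm (squared) on an interval (0, L) is
  ||u||_{H^1}^2 = ∫_0^L u(x)^2 dx + ∫_0^L u'(x)^2 dx.
Compute u'(x) = -3.
Then u(x)^2 = 9*x**2 + 18*x + 9 and u'(x)^2 = 9.
Integrate each monomial from 0 to 1 using ∫_0^1 c·x^n dx = c·1^(n+1)/(n+1):
  ∫_0^1 u(x)^2 dx = ∫_0^1 (9*x^2 + 18*x + 9) dx. Term by term:
    ∫_0^1 9*x^2 dx = 3;  ∫_0^1 18*x dx = 9;  ∫_0^1 9 dx = 9.
  Sum: 3 + 9 + 9 = 21.
  ∫_0^1 u'(x)^2 dx = ∫_0^1 (9) dx. Term by term:
    ∫_0^1 9 dx = 9.
Adding: ||u||_{H^1}^2 = 21 + 9 = 30.


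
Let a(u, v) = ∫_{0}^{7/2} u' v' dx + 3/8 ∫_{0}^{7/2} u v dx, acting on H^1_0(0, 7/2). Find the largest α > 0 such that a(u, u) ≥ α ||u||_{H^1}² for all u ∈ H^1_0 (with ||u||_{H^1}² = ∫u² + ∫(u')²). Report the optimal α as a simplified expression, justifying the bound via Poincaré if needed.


α = (147 + 32*π^2)/(8*(4*π^2 + 49))

Coercivity of a(·,·) on H^1_0(0, 7/2) means a(u, u) ≥ α ||u||_{H^1}² for every u ∈ H^1_0.
The interval has length L = 7/2, and Poincaré/coercivity depend only on L. Here a(u, u) = ∫(u')² + (3/8)·∫u².
Here 0 < c = 3/8 < 1. The condition a(u,u) ≥ α||u||_{H^1}² reads (1−α)∫(u')² ≥ (α−c)∫u². Any admissible α is ≤ 1 (rapidly oscillating u have ∫u²/∫(u')² → 0), and α = 1 would force 0 ≥ (1−c)∫u², impossible since c < 1; so 1−α > 0. By the sharp Poincaré inequality on H^1_0 of an interval of length L, ∫(u')² ≥ (π/L)²∫u² with equality for the first sine mode sin(π(x−x₀)/L) (x₀ the left endpoint), so the inequality holds for all u iff (1−α)(π/L)² ≥ α − c, i.e. α ≤ ((π/L)² + c)/((π/L)² + 1) = (1 + c(L/π)²)/(1 + (L/π)²). With (π/L)² = 4*π^2/49 and c = 3/8, the largest admissible constant is α = ((π/L)² + c)/((π/L)² + 1).
Simplifying, α = (147 + 32*π^2)/(8*(4*π^2 + 49)).


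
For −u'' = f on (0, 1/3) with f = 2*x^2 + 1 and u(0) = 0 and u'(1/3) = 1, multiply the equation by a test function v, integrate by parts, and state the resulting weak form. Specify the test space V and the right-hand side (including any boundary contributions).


V = {v ∈ H^1(0, 1/3) : v(0) = 0} (test functions vanish at x = 0 where u is specified); weak form: ∫_0^1/3 u'v' dx = ∫_0^1/3 (2*x^2 + 1) v dx + v(1/3) for all v ∈ V.

Multiply both sides by a test function v and integrate from 0 to 1/3:
  ∫_0^1/3 −u''(x) v(x) dx = ∫_0^1/3 f(x) v(x) dx.
Integrate the LHS by parts once:
  ∫_0^1/3 −u'' v dx = −[u'(x) v(x)]_0^1/3 + ∫_0^1/3 u'(x) v'(x) dx.
Thus ∫_0^1/3 u'(x) v'(x) dx = ∫_0^1/3 f(x) v(x) dx + [u'(x) v(x)]_0^1/3.
Choose V so that boundary terms are either known or forced to vanish.
Mixed BC: u(0) = 0 (Dirichlet) and u'(1/3) = 1 (Neumann). Define V = {v ∈ H^1(0, 1/3) : v(0) = 0}. Then [u' v]_0^1/3 = u'(1/3)·v(1/3) − u'(0)·0 = v(1/3).
Weak formulation: find u (satisfying any essential BC) such that ∫_0^1/3 u'(x) v'(x) dx = ∫_0^1/3 f v dx + v(1/3) for all v ∈ V (Dirichlet at 0 absorbed into V; Neumann datum at x = 1/3 contributes the boundary term).
Substituting f(x) = 2*x^2 + 1, the right-hand side is ∫_0^1/3 (2*x^2 + 1) v dx + v(1/3).


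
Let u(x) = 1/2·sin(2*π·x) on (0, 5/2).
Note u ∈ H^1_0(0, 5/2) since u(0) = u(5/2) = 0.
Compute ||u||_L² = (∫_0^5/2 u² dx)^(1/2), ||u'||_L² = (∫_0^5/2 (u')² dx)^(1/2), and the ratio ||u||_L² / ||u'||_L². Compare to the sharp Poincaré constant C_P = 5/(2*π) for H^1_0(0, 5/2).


||u||_L² / ||u'||_L² = 1/(2*π) < C_P = 5/(2*π).

u(x) = 1/2·sin(2*π·x), so u'(x) = π*cos(2*π*x).
Writing u(x) = A·sin(kπx/L) with A = 1/2 and k = 5, use ∫_0^L sin²(kπx/L) dx = L/2 and ∫_0^L cos²(kπx/L) dx = L/2.
u² = 1/4·sin²(2*π·x) and (u')² = π^2·cos²(2*π·x), and each of sin², cos² integrates to L/2 = 5/4 over (0, 5/2).
∫_0^5/2 u² dx = 5/16, so ||u||_L² = sqrt(5)/4.
∫_0^5/2 (u')² dx = 5*π^2/4, so ||u'||_L² = sqrt(5)*π/2.
Ratio ||u||_L² / ||u'||_L² = 1/(2*π).
Sharp Poincaré constant on H^1_0(0, 5/2) is C_P = L/π = 5/(2*π), achieved by sin(2*π/5·x).
This is the k = 5 harmonic; the ratio L/(kπ) is strictly less than C_P = L/π, consistent with the sharp inequality ||u||_L² ≤ C_P ||u'||_L².


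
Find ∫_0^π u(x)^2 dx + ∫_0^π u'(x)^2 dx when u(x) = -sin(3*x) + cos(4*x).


||u||_{H^1(0,π)}^2 = 204/7 + 27*π/2

u'(x) = -4*sin(4*x) - 3*cos(3*x).
Expand u² and (u')² and integrate term by term on (0, π), using: for integers n ≥ 1, ∫_0^π sin²(nx) dx = ∫_0^π cos²(nx) dx = π/2; for n ≠ n', ∫_0^π sin(nx)sin(n'x) dx = ∫_0^π cos(nx)cos(n'x) dx = 0; and by product-to-sum, ∫_0^π sin(nx)cos(n'x) dx = ½∫_0^π [sin((n+n')x) + sin((n−n')x)] dx, which is 0 when n+n' is even and 2n/(n²−n'²) when n+n' is odd (it need not vanish on (0, π)).
  u² squared terms: (-1)²·∫sin(3x)² dx = 1·π/2 = π/2;  (1)²·∫cos(4x)² dx = 1·π/2 = π/2.
  u² cross terms: 2·(-1)·(1)·∫sin(3x)·cos(4x) dx = -2·(-6/7) = 12/7.
  So ∫_0^π u² dx = π/2 + π/2 + 12/7 = 12/7 + π.
  (u')² squared terms: (-4)²·∫sin(4x)² dx = 16·π/2 = 8*π;  (-3)²·∫cos(3x)² dx = 9·π/2 = 9*π/2.
  (u')² cross terms: 2·(-4)·(-3)·∫sin(4x)·cos(3x) dx = 24·(8/7) = 192/7.
  So ∫_0^π (u')² dx = 8*π + 9*π/2 + 192/7 = 192/7 + 25*π/2.
||u||_{H^1}^2 = (12/7 + π) + (192/7 + 25*π/2) = 204/7 + 27*π/2.


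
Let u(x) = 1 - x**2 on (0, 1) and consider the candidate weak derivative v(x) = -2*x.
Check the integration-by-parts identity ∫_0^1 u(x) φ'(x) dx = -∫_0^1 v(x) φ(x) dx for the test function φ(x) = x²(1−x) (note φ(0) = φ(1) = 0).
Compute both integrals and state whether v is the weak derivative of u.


LHS = 1/10, RHS = 1/10. Yes, v = u' weakly.

u(x) = 1 - x**2, classical derivative u'(x) = -2*x.
φ(x) = x²(1−x), so φ'(x) = x*(2 - 3*x).
Note φ(0) = φ(1) = 0, so the boundary term u·φ vanishes.
LHS = ∫_0^1 u(x) φ'(x) dx = ∫_0^1 (3*x^4 - 2*x^3 - 3*x^2 + 2*x) dx. Term by term:
  ∫_0^1 3*x^4 dx = 3/5;  ∫_0^1 -2*x^3 dx = -1/2;  ∫_0^1 -3*x^2 dx = -1;
  ∫_0^1 2*x dx = 1.
Sum: 3/5 − 1/2 − 1 + 1 = 1/10.
So LHS = 1/10.
∫_0^1 v(x) φ(x) dx = ∫_0^1 (2*x^4 - 2*x^3) dx. Term by term:
  ∫_0^1 2*x^4 dx = 2/5;  ∫_0^1 -2*x^3 dx = -1/2.
Sum: 2/5 − 1/2 = -1/10.
So RHS = -∫_0^1 v(x) φ(x) dx = 1/10.
LHS = RHS, so the identity holds for this test φ.
Moreover u is smooth here and v(x) = u'(x) = -2*x pointwise, so the identity holds for every test function. Hence v is the weak derivative of u.


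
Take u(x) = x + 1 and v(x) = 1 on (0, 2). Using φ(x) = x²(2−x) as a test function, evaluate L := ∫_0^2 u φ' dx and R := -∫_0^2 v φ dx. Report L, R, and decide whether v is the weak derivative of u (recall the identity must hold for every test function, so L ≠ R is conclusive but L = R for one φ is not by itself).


LHS = -4/3, RHS = -4/3. Yes, v = u' weakly.

u(x) = x + 1, classical derivative u'(x) = 1.
φ(x) = x²(2−x), so φ'(x) = x*(4 - 3*x).
Note φ(0) = φ(2) = 0, so the boundary term u·φ vanishes.
LHS = ∫_0^2 u(x) φ'(x) dx = ∫_0^2 (-3*x^3 + x^2 + 4*x) dx. Term by term:
  ∫_0^2 -3*x^3 dx = -12;  ∫_0^2 x^2 dx = 8/3;  ∫_0^2 4*x dx = 8.
Sum: -12 + 8/3 + 8 = -4/3.
So LHS = -4/3.
∫_0^2 v(x) φ(x) dx = ∫_0^2 (-x^3 + 2*x^2) dx. Term by term:
  ∫_0^2 -x^3 dx = -4;  ∫_0^2 2*x^2 dx = 16/3.
Sum: -4 + 16/3 = 4/3.
So RHS = -∫_0^2 v(x) φ(x) dx = -4/3.
LHS = RHS, so the identity holds for this test φ.
Moreover u is smooth here and v(x) = u'(x) = 1 pointwise, so the identity holds for every test function. Hence v is the weak derivative of u.


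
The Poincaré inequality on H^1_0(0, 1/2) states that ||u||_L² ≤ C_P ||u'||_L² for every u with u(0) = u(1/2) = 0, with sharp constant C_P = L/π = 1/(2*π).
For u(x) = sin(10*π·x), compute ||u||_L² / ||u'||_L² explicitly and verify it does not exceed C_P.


||u||_L² / ||u'||_L² = 1/(10*π) < C_P = 1/(2*π).

u(x) = sin(10*π·x), so u'(x) = 10*π*cos(10*π*x).
Writing u(x) = A·sin(kπx/L) with A = 1 and k = 5, use ∫_0^L sin²(kπx/L) dx = L/2 and ∫_0^L cos²(kπx/L) dx = L/2.
u² = 1·sin²(10*π·x) and (u')² = 100*π^2·cos²(10*π·x), and each of sin², cos² integrates to L/2 = 1/4 over (0, 1/2).
∫_0^1/2 u² dx = 1/4, so ||u||_L² = 1/2.
∫_0^1/2 (u')² dx = 25*π^2, so ||u'||_L² = 5*π.
Ratio ||u||_L² / ||u'||_L² = 1/(10*π).
Sharp Poincaré constant on H^1_0(0, 1/2) is C_P = L/π = 1/(2*π), achieved by sin(2*π·x).
This is the k = 5 harmonic; the ratio L/(kπ) is strictly less than C_P = L/π, consistent with the sharp inequality ||u||_L² ≤ C_P ||u'||_L².


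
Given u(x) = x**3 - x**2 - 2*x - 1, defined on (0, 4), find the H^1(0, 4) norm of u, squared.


||u||_{H^1}^2 = 57308/35

The H^1 norm (squared) on an interval (0, L) is
  ||u||_{H^1}^2 = ∫_0^L u(x)^2 dx + ∫_0^L u'(x)^2 dx.
Compute u'(x) = 3*x**2 - 2*x - 2.
Then u(x)^2 = x**6 - 2*x**5 - 3*x**4 + 2*x**3 + 6*x**2 + 4*x + 1 and u'(x)^2 = 9*x**4 - 12*x**3 - 8*x**2 + 8*x + 4.
Integrate each monomial from 0 to 4 using ∫_0^4 c·x^n dx = c·4^(n+1)/(n+1):
  ∫_0^4 u(x)^2 dx = ∫_0^4 (x^6 - 2*x^5 - 3*x^4 + 2*x^3 + 6*x^2 + 4*x + 1) dx. Term by term:
    ∫_0^4 x^6 dx = 16384/7;  ∫_0^4 -2*x^5 dx = -4096/3;  ∫_0^4 -3*x^4 dx = -3072/5;
    ∫_0^4 2*x^3 dx = 128;  ∫_0^4 6*x^2 dx = 128;  ∫_0^4 4*x dx = 32;
    ∫_0^4 1 dx = 4.
  Sum: 16384/7 − 4096/3 − 3072/5 + 128 + 128 + 32 + 4 = 68548/105.
  ∫_0^4 u'(x)^2 dx = ∫_0^4 (9*x^4 - 12*x^3 - 8*x^2 + 8*x + 4) dx. Term by term:
    ∫_0^4 9*x^4 dx = 9216/5;  ∫_0^4 -12*x^3 dx = -768;  ∫_0^4 -8*x^2 dx = -512/3;
    ∫_0^4 8*x dx = 64;  ∫_0^4 4 dx = 16.
  Sum: 9216/5 − 768 − 512/3 + 64 + 16 = 14768/15.
Adding: ||u||_{H^1}^2 = 68548/105 + 14768/15 = 57308/35.


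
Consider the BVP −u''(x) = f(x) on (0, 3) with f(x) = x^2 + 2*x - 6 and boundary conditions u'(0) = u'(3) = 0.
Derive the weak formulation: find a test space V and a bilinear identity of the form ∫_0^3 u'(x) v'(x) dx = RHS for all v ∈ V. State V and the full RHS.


V = H^1(0, 3) (no boundary constraint on v; u is determined up to an additive constant); weak form: ∫_0^3 u'v' dx = ∫_0^3 (x^2 + 2*x - 6) v dx for all v ∈ V.

Multiply both sides by a test function v and integrate from 0 to 3:
  ∫_0^3 −u''(x) v(x) dx = ∫_0^3 f(x) v(x) dx.
Integrate the LHS by parts once:
  ∫_0^3 −u'' v dx = −[u'(x) v(x)]_0^3 + ∫_0^3 u'(x) v'(x) dx.
Thus ∫_0^3 u'(x) v'(x) dx = ∫_0^3 f(x) v(x) dx + [u'(x) v(x)]_0^3.
Choose V so that boundary terms are either known or forced to vanish.
u has homogeneous Neumann: u'(0) = u'(3) = 0. So [u' v]_0^3 = 0·v(3) − 0·v(0) = 0 for any v; take V = H^1(0, 3).
Weak formulation: find u (satisfying any essential BC) such that ∫_0^3 u'(x) v'(x) dx = ∫_0^3 f v dx for all v ∈ V (homogeneous Neumann, so boundary terms vanish).
Substituting f(x) = x^2 + 2*x - 6, the right-hand side is ∫_0^3 (x^2 + 2*x - 6) v dx.
Compatibility check (pure Neumann): taking v ≡ 1 ∈ V gives 0 = ∫_0^3 f dx + (0) − (0), i.e. ∫_0^3 f dx must equal u'(0) − u'(3) = 0. Indeed ∫_0^3 (x^2 + 2*x - 6) dx = 0, so the data are compatible. The solution is then unique only up to an additive constant (fix it e.g. by requiring ∫_0^3 u dx = 0).


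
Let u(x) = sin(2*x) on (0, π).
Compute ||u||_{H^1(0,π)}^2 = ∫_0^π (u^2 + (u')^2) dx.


||u||_{H^1(0,π)}^2 = 5*π/2

u'(x) = 2*cos(2*x).
Expand u² and (u')² and integrate term by term on (0, π), using: for integers n ≥ 1, ∫_0^π sin²(nx) dx = ∫_0^π cos²(nx) dx = π/2; for n ≠ n', ∫_0^π sin(nx)sin(n'x) dx = ∫_0^π cos(nx)cos(n'x) dx = 0; and by product-to-sum, ∫_0^π sin(nx)cos(n'x) dx = ½∫_0^π [sin((n+n')x) + sin((n−n')x)] dx, which is 0 when n+n' is even and 2n/(n²−n'²) when n+n' is odd (it need not vanish on (0, π)).
  u² squared terms: (1)²·∫sin(2x)² dx = 1·π/2 = π/2.
  So ∫_0^π u² dx = π/2.
  (u')² squared terms: (2)²·∫cos(2x)² dx = 4·π/2 = 2*π.
  So ∫_0^π (u')² dx = 2*π.
||u||_{H^1}^2 = (π/2) + (2*π) = 5*π/2.


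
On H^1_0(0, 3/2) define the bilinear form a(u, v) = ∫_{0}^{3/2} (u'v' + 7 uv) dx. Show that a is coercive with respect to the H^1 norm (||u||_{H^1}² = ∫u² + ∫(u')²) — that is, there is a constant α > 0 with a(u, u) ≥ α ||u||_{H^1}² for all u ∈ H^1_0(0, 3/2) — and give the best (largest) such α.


α = 1

Coercivity of a(·,·) on H^1_0(0, 3/2) means a(u, u) ≥ α ||u||_{H^1}² for every u ∈ H^1_0.
The interval has length L = 3/2, and Poincaré/coercivity depend only on L. Here a(u, u) = ∫(u')² + (7)·∫u².
Here c = 7 ≥ 1, so a(u,u) = ∫(u')² + c∫u² ≥ ∫(u')² + ∫u² = ||u||_{H^1}², i.e. α = 1 works. No larger α is possible: a(u,u) ≥ α||u||_{H^1}² means (1−α)∫(u')² ≥ (α−c)∫u², and for the modes u_n = sin(nπ(x−x₀)/L) (x₀ the left endpoint) one has ∫u_n²/∫(u_n')² = (L/(nπ))² → 0, so a(u_n,u_n)/||u_n||_{H^1}² → 1. Hence the optimal constant is α = 1.
Therefore α = 1.


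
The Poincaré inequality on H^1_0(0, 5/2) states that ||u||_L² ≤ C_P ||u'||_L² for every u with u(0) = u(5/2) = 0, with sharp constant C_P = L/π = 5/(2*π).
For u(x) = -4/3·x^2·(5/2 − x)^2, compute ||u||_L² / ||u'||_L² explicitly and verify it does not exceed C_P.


||u||_L² / ||u'||_L² = 5*sqrt(3)/12 < C_P = 5/(2*π).

u(x) = -4/3·x^2·(5/2 − x)^2, so u'(x) = 2*x*(-8*x^2 + 30*x - 25)/3.
u(x) = -4/3·x^2·(5/2 − x)^2 vanishes at x = 0 and x = 5/2, so u ∈ H^1_0(0, 5/2). Differentiate via the product rule and integrate the resulting polynomials term by term.
  ∫_0^5/2 u² dx = ∫_0^5/2 (16*x^8/9 - 160*x^7/9 + 200*x^6/3 - 1000*x^5/9 + 625*x^4/9) dx. Term by term:
    ∫_0^5/2 16*x^8/9 dx = 1953125/2592;  ∫_0^5/2 -160*x^7/9 dx = -1953125/576;  ∫_0^5/2 200*x^6/3 dx = 1953125/336;
    ∫_0^5/2 -1000*x^5/9 dx = -1953125/432;  ∫_0^5/2 625*x^4/9 dx = 390625/288.
  Sum: 1953125/2592 − 1953125/576 + 1953125/336 − 1953125/432 + 390625/288 = 390625/36288.
  ∫_0^5/2 (u')² dx = ∫_0^5/2 (256*x^6/9 - 640*x^5/3 + 5200*x^4/9 - 2000*x^3/3 + 2500*x^2/9) dx. Term by term:
    ∫_0^5/2 256*x^6/9 dx = 156250/63;  ∫_0^5/2 -640*x^5/3 dx = -78125/9;  ∫_0^5/2 5200*x^4/9 dx = 203125/18;
    ∫_0^5/2 -2000*x^3/3 dx = -78125/12;  ∫_0^5/2 2500*x^2/9 dx = 78125/54.
  Sum: 156250/63 − 78125/9 + 203125/18 − 78125/12 + 78125/54 = 15625/756.
∫_0^5/2 u² dx = 390625/36288, so ||u||_L² = 625*sqrt(7)/504.
∫_0^5/2 (u')² dx = 15625/756, so ||u'||_L² = 125*sqrt(21)/126.
Ratio ||u||_L² / ||u'||_L² = 5*sqrt(3)/12.
Sharp Poincaré constant on H^1_0(0, 5/2) is C_P = L/π = 5/(2*π), achieved by sin(2*π/5·x).
A polynomial bump cannot attain the sharp Poincaré constant (only the first sine eigenfunction does), so the ratio is strictly less than C_P, consistent with ||u||_L² ≤ C_P ||u'||_L².


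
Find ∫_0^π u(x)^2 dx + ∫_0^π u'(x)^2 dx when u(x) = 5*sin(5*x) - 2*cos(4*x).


||u||_{H^1(0,π)}^2 = -3400/9 + 359*π

u'(x) = 8*sin(4*x) + 25*cos(5*x).
Expand u² and (u')² and integrate term by term on (0, π), using: for integers n ≥ 1, ∫_0^π sin²(nx) dx = ∫_0^π cos²(nx) dx = π/2; for n ≠ n', ∫_0^π sin(nx)sin(n'x) dx = ∫_0^π cos(nx)cos(n'x) dx = 0; and by product-to-sum, ∫_0^π sin(nx)cos(n'x) dx = ½∫_0^π [sin((n+n')x) + sin((n−n')x)] dx, which is 0 when n+n' is even and 2n/(n²−n'²) when n+n' is odd (it need not vanish on (0, π)).
  u² squared terms: (-2)²·∫cos(4x)² dx = 4·π/2 = 2*π;  (5)²·∫sin(5x)² dx = 25·π/2 = 25*π/2.
  u² cross terms: 2·(-2)·(5)·∫cos(4x)·sin(5x) dx = -20·(10/9) = -200/9.
  So ∫_0^π u² dx = 2*π + 25*π/2 − 200/9 = -200/9 + 29*π/2.
  (u')² squared terms: (8)²·∫sin(4x)² dx = 64·π/2 = 32*π;  (25)²·∫cos(5x)² dx = 625·π/2 = 625*π/2.
  (u')² cross terms: 2·(8)·(25)·∫sin(4x)·cos(5x) dx = 400·(-8/9) = -3200/9.
  So ∫_0^π (u')² dx = 32*π + 625*π/2 − 3200/9 = -3200/9 + 689*π/2.
||u||_{H^1}^2 = (-200/9 + 29*π/2) + (-3200/9 + 689*π/2) = -3400/9 + 359*π.


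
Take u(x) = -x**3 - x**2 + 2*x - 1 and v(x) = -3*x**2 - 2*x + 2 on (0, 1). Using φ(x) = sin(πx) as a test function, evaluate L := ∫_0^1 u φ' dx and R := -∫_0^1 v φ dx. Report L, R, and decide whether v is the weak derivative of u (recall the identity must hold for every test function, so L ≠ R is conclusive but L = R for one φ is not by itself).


LHS = (-12 + π^2)/π^3, RHS = (-12 + π^2)/π^3. Yes, v = u' weakly.

u(x) = -x**3 - x**2 + 2*x - 1, classical derivative u'(x) = -3*x**2 - 2*x + 2.
φ(x) = sin(πx), so φ'(x) = π*cos(π*x).
Note φ(0) = φ(1) = 0, so the boundary term u·φ vanishes.
LHS = ∫_0^1 u(x) φ'(x) dx = ∫_0^1 (-π*x^3*cos(π*x) - π*x^2*cos(π*x) + 2*π*x*cos(π*x) - π*cos(π*x)) dx. Term by term:
  ∫_0^1 -π*cos(π*x) dx = 0;  ∫_0^1 -π*x^2*cos(π*x) dx = 2/π;  ∫_0^1 -π*x^3*cos(π*x) dx = -12/π^3 + 3/π;
  ∫_0^1 2*π*x*cos(π*x) dx = -4/π.
Sum: 0 + 2/π + -12/π^3 + 3/π − 4/π = (-12 + π^2)/π^3.
So LHS = (-12 + π^2)/π^3.
∫_0^1 v(x) φ(x) dx = ∫_0^1 (-3*x^2*sin(π*x) - 2*x*sin(π*x) + 2*sin(π*x)) dx. Term by term:
  ∫_0^1 2*sin(π*x) dx = 4/π;  ∫_0^1 -3*x^2*sin(π*x) dx = -3/π + 12/π^3;  ∫_0^1 -2*x*sin(π*x) dx = -2/π.
Sum: 4/π + -3/π + 12/π^3 − 2/π = (12 - π^2)/π^3.
So RHS = -∫_0^1 v(x) φ(x) dx = (-12 + π^2)/π^3.
LHS = RHS, so the identity holds for this test φ.
Moreover u is smooth here and v(x) = u'(x) = -3*x**2 - 2*x + 2 pointwise, so the identity holds for every test function. Hence v is the weak derivative of u.


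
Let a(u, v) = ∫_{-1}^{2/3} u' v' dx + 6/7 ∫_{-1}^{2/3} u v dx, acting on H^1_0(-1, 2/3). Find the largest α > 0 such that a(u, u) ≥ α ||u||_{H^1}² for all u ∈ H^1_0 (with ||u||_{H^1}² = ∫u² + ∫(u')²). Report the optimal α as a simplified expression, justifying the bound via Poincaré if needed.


α = 3*(50 + 21*π^2)/(7*(25 + 9*π^2))

Coercivity of a(·,·) on H^1_0(-1, 2/3) means a(u, u) ≥ α ||u||_{H^1}² for every u ∈ H^1_0.
The interval has length L = 5/3, and Poincaré/coercivity depend only on L. Here a(u, u) = ∫(u')² + (6/7)·∫u².
Here 0 < c = 6/7 < 1. The condition a(u,u) ≥ α||u||_{H^1}² reads (1−α)∫(u')² ≥ (α−c)∫u². Any admissible α is ≤ 1 (rapidly oscillating u have ∫u²/∫(u')² → 0), and α = 1 would force 0 ≥ (1−c)∫u², impossible since c < 1; so 1−α > 0. By the sharp Poincaré inequality on H^1_0 of an interval of length L, ∫(u')² ≥ (π/L)²∫u² with equality for the first sine mode sin(π(x−x₀)/L) (x₀ the left endpoint), so the inequality holds for all u iff (1−α)(π/L)² ≥ α − c, i.e. α ≤ ((π/L)² + c)/((π/L)² + 1) = (1 + c(L/π)²)/(1 + (L/π)²). With (π/L)² = 9*π^2/25 and c = 6/7, the largest admissible constant is α = ((π/L)² + c)/((π/L)² + 1).
Simplifying, α = 3*(50 + 21*π^2)/(7*(25 + 9*π^2)).


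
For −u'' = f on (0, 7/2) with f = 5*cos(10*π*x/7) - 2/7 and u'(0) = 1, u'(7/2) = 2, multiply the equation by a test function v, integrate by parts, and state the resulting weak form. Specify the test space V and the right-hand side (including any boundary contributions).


V = H^1(0, 7/2) (v unrestricted at boundary; u is determined up to an additive constant); weak form: ∫_0^7/2 u'v' dx = ∫_0^7/2 (5*cos(10*π*x/7) - 2/7) v dx + 2·v(7/2) − v(0) for all v ∈ V.

Multiply both sides by a test function v and integrate from 0 to 7/2:
  ∫_0^7/2 −u''(x) v(x) dx = ∫_0^7/2 f(x) v(x) dx.
Integrate the LHS by parts once:
  ∫_0^7/2 −u'' v dx = −[u'(x) v(x)]_0^7/2 + ∫_0^7/2 u'(x) v'(x) dx.
Thus ∫_0^7/2 u'(x) v'(x) dx = ∫_0^7/2 f(x) v(x) dx + [u'(x) v(x)]_0^7/2.
Choose V so that boundary terms are either known or forced to vanish.
u has inhomogeneous Neumann u'(0) = 1, u'(7/2) = 2. [u' v]_0^7/2 = (2)·v(7/2) − (1)·v(0) = 2·v(7/2) − v(0). Take V = H^1(0, 7/2); boundary term becomes part of RHS.
Weak formulation: find u (satisfying any essential BC) such that ∫_0^7/2 u'(x) v'(x) dx = ∫_0^7/2 f v dx + 2·v(7/2) − v(0) for all v ∈ V (Neumann data are natural BCs: they enter the RHS as boundary terms).
Substituting f(x) = 5*cos(10*π*x/7) - 2/7, the right-hand side is ∫_0^7/2 (5*cos(10*π*x/7) - 2/7) v dx + 2·v(7/2) − v(0).
Compatibility check (pure Neumann): taking v ≡ 1 ∈ V gives 0 = ∫_0^7/2 f dx + (2) − (1), i.e. ∫_0^7/2 f dx must equal u'(0) − u'(7/2) = -1. Indeed ∫_0^7/2 (5*cos(10*π*x/7) - 2/7) dx = -1, so the data are compatible. The solution is then unique only up to an additive constant (fix it e.g. by requiring ∫_0^7/2 u dx = 0).


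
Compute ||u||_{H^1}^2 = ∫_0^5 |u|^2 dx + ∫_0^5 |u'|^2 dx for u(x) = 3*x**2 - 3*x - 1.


||u||_{H^1}^2 = 8225/2

The H^1 norm (squared) on an interval (0, L) is
  ||u||_{H^1}^2 = ∫_0^L u(x)^2 dx + ∫_0^L u'(x)^2 dx.
Compute u'(x) = 6*x - 3.
Then u(x)^2 = 9*x**4 - 18*x**3 + 3*x**2 + 6*x + 1 and u'(x)^2 = 36*x**2 - 36*x + 9.
Integrate each monomial from 0 to 5 using ∫_0^5 c·x^n dx = c·5^(n+1)/(n+1):
  ∫_0^5 u(x)^2 dx = ∫_0^5 (9*x^4 - 18*x^3 + 3*x^2 + 6*x + 1) dx. Term by term:
    ∫_0^5 9*x^4 dx = 5625;  ∫_0^5 -18*x^3 dx = -5625/2;  ∫_0^5 3*x^2 dx = 125;
    ∫_0^5 6*x dx = 75;  ∫_0^5 1 dx = 5.
  Sum: 5625 − 5625/2 + 125 + 75 + 5 = 6035/2.
  ∫_0^5 u'(x)^2 dx = ∫_0^5 (36*x^2 - 36*x + 9) dx. Term by term:
    ∫_0^5 36*x^2 dx = 1500;  ∫_0^5 -36*x dx = -450;  ∫_0^5 9 dx = 45.
  Sum: 1500 − 450 + 45 = 1095.
Adding: ||u||_{H^1}^2 = 6035/2 + 1095 = 8225/2.


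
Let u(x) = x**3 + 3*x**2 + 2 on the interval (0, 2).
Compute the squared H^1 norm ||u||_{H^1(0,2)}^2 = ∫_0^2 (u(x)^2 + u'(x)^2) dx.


||u||_{H^1}^2 = 17272/35

The H^1 norm (squared) on an interval (0, L) is
  ||u||_{H^1}^2 = ∫_0^L u(x)^2 dx + ∫_0^L u'(x)^2 dx.
Compute u'(x) = 3*x**2 + 6*x.
Then u(x)^2 = x**6 + 6*x**5 + 9*x**4 + 4*x**3 + 12*x**2 + 4 and u'(x)^2 = 9*x**4 + 36*x**3 + 36*x**2.
Integrate each monomial from 0 to 2 using ∫_0^2 c·x^n dx = c·2^(n+1)/(n+1):
  ∫_0^2 u(x)^2 dx = ∫_0^2 (x^6 + 6*x^5 + 9*x^4 + 4*x^3 + 12*x^2 + 4) dx. Term by term:
    ∫_0^2 x^6 dx = 128/7;  ∫_0^2 6*x^5 dx = 64;  ∫_0^2 9*x^4 dx = 288/5;
    ∫_0^2 4*x^3 dx = 16;  ∫_0^2 12*x^2 dx = 32;  ∫_0^2 4 dx = 8.
  Sum: 128/7 + 64 + 288/5 + 16 + 32 + 8 = 6856/35.
  ∫_0^2 u'(x)^2 dx = ∫_0^2 (9*x^4 + 36*x^3 + 36*x^2) dx. Term by term:
    ∫_0^2 9*x^4 dx = 288/5;  ∫_0^2 36*x^3 dx = 144;  ∫_0^2 36*x^2 dx = 96.
  Sum: 288/5 + 144 + 96 = 1488/5.
Adding: ||u||_{H^1}^2 = 6856/35 + 1488/5 = 17272/35.


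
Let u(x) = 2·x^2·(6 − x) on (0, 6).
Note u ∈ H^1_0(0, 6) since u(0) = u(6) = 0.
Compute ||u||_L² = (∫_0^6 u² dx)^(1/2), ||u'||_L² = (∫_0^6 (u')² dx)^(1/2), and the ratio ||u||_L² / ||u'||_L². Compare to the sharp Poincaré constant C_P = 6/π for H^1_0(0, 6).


||u||_L² / ||u'||_L² = 3*sqrt(14)/7 < C_P = 6/π.

u(x) = 2·x^2·(6 − x), so u'(x) = 6*x*(4 - x).
u(x) = 2·x^2·(6 − x) vanishes at x = 0 and x = 6, so u ∈ H^1_0(0, 6). Differentiate via the product rule and integrate the resulting polynomials term by term.
  ∫_0^6 u² dx = ∫_0^6 (4*x^6 - 48*x^5 + 144*x^4) dx. Term by term:
    ∫_0^6 4*x^6 dx = 1119744/7;  ∫_0^6 -48*x^5 dx = -373248;  ∫_0^6 144*x^4 dx = 1119744/5.
  Sum: 1119744/7 − 373248 + 1119744/5 = 373248/35.
  ∫_0^6 (u')² dx = ∫_0^6 (36*x^4 - 288*x^3 + 576*x^2) dx. Term by term:
    ∫_0^6 36*x^4 dx = 279936/5;  ∫_0^6 -288*x^3 dx = -93312;  ∫_0^6 576*x^2 dx = 41472.
  Sum: 279936/5 − 93312 + 41472 = 20736/5.
∫_0^6 u² dx = 373248/35, so ||u||_L² = 432*sqrt(70)/35.
∫_0^6 (u')² dx = 20736/5, so ||u'||_L² = 144*sqrt(5)/5.
Ratio ||u||_L² / ||u'||_L² = 3*sqrt(14)/7.
Sharp Poincaré constant on H^1_0(0, 6) is C_P = L/π = 6/π, achieved by sin(π/6·x).
A polynomial bump cannot attain the sharp Poincaré constant (only the first sine eigenfunction does), so the ratio is strictly less than C_P, consistent with ||u||_L² ≤ C_P ||u'||_L².


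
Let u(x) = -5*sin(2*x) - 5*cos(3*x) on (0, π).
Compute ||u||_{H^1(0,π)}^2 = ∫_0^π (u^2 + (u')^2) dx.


||u||_{H^1(0,π)}^2 = -400 + 375*π/2

u'(x) = 15*sin(3*x) - 10*cos(2*x).
Expand u² and (u')² and integrate term by term on (0, π), using: for integers n ≥ 1, ∫_0^π sin²(nx) dx = ∫_0^π cos²(nx) dx = π/2; for n ≠ n', ∫_0^π sin(nx)sin(n'x) dx = ∫_0^π cos(nx)cos(n'x) dx = 0; and by product-to-sum, ∫_0^π sin(nx)cos(n'x) dx = ½∫_0^π [sin((n+n')x) + sin((n−n')x)] dx, which is 0 when n+n' is even and 2n/(n²−n'²) when n+n' is odd (it need not vanish on (0, π)).
  u² squared terms: (-5)²·∫cos(3x)² dx = 25·π/2 = 25*π/2;  (-5)²·∫sin(2x)² dx = 25·π/2 = 25*π/2.
  u² cross terms: 2·(-5)·(-5)·∫cos(3x)·sin(2x) dx = 50·(-4/5) = -40.
  So ∫_0^π u² dx = 25*π/2 + 25*π/2 − 40 = -40 + 25*π.
  (u')² squared terms: (-10)²·∫cos(2x)² dx = 100·π/2 = 50*π;  (15)²·∫sin(3x)² dx = 225·π/2 = 225*π/2.
  (u')² cross terms: 2·(-10)·(15)·∫cos(2x)·sin(3x) dx = -300·(6/5) = -360.
  So ∫_0^π (u')² dx = 50*π + 225*π/2 − 360 = -360 + 325*π/2.
||u||_{H^1}^2 = (-40 + 25*π) + (-360 + 325*π/2) = -400 + 375*π/2.


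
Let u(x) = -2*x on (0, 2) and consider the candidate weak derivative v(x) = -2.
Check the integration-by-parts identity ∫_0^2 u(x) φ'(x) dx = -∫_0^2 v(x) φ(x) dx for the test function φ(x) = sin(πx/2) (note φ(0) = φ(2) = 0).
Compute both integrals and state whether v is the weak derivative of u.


LHS = 8/π, RHS = 8/π. Yes, v = u' weakly.

u(x) = -2*x, classical derivative u'(x) = -2.
φ(x) = sin(πx/2), so φ'(x) = π*cos(π*x/2)/2.
Note φ(0) = φ(2) = 0, so the boundary term u·φ vanishes.
LHS = ∫_0^2 u(x) φ'(x) dx = ∫_0^2 (-π*x*cos(π*x/2)) dx. Term by term:
  ∫_0^2 -π*x*cos(π*x/2) dx = 8/π.
So LHS = 8/π.
∫_0^2 v(x) φ(x) dx = ∫_0^2 (-2*sin(π*x/2)) dx. Term by term:
  ∫_0^2 -2*sin(π*x/2) dx = -8/π.
So RHS = -∫_0^2 v(x) φ(x) dx = 8/π.
LHS = RHS, so the identity holds for this test φ.
Moreover u is smooth here and v(x) = u'(x) = -2 pointwise, so the identity holds for every test function. Hence v is the weak derivative of u.


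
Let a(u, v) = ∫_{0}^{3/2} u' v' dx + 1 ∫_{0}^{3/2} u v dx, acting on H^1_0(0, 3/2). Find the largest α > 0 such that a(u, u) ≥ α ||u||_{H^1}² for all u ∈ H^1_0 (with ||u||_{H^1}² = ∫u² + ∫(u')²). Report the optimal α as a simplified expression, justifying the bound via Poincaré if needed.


α = 1

Coercivity of a(·,·) on H^1_0(0, 3/2) means a(u, u) ≥ α ||u||_{H^1}² for every u ∈ H^1_0.
The interval has length L = 3/2, and Poincaré/coercivity depend only on L. Here a(u, u) = ∫(u')² + (1)·∫u².
Here c = 1 ≥ 1, so a(u,u) = ∫(u')² + c∫u² ≥ ∫(u')² + ∫u² = ||u||_{H^1}², i.e. α = 1 works. No larger α is possible: a(u,u) ≥ α||u||_{H^1}² means (1−α)∫(u')² ≥ (α−c)∫u², and for the modes u_n = sin(nπ(x−x₀)/L) (x₀ the left endpoint) one has ∫u_n²/∫(u_n')² = (L/(nπ))² → 0, so a(u_n,u_n)/||u_n||_{H^1}² → 1. Hence the optimal constant is α = 1.
Therefore α = 1.


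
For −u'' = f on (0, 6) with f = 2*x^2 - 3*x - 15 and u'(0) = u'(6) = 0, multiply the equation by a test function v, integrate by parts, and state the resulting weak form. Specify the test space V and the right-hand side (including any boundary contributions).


V = H^1(0, 6) (no boundary constraint on v; u is determined up to an additive constant); weak form: ∫_0^6 u'v' dx = ∫_0^6 (2*x^2 - 3*x - 15) v dx for all v ∈ V.

Multiply both sides by a test function v and integrate from 0 to 6:
  ∫_0^6 −u''(x) v(x) dx = ∫_0^6 f(x) v(x) dx.
Integrate the LHS by parts once:
  ∫_0^6 −u'' v dx = −[u'(x) v(x)]_0^6 + ∫_0^6 u'(x) v'(x) dx.
Thus ∫_0^6 u'(x) v'(x) dx = ∫_0^6 f(x) v(x) dx + [u'(x) v(x)]_0^6.
Choose V so that boundary terms are either known or forced to vanish.
u has homogeneous Neumann: u'(0) = u'(6) = 0. So [u' v]_0^6 = 0·v(6) − 0·v(0) = 0 for any v; take V = H^1(0, 6).
Weak formulation: find u (satisfying any essential BC) such that ∫_0^6 u'(x) v'(x) dx = ∫_0^6 f v dx for all v ∈ V (homogeneous Neumann, so boundary terms vanish).
Substituting f(x) = 2*x^2 - 3*x - 15, the right-hand side is ∫_0^6 (2*x^2 - 3*x - 15) v dx.
Compatibility check (pure Neumann): taking v ≡ 1 ∈ V gives 0 = ∫_0^6 f dx + (0) − (0), i.e. ∫_0^6 f dx must equal u'(0) − u'(6) = 0. Indeed ∫_0^6 (2*x^2 - 3*x - 15) dx = 0, so the data are compatible. The solution is then unique only up to an additive constant (fix it e.g. by requiring ∫_0^6 u dx = 0).


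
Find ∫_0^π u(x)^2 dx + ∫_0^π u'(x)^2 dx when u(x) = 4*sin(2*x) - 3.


||u||_{H^1(0,π)}^2 = 49*π

u'(x) = 8*cos(2*x).
Expand u² and (u')² and integrate term by term on (0, π), using: for integers n ≥ 1, ∫_0^π sin²(nx) dx = ∫_0^π cos²(nx) dx = π/2; for n ≠ n', ∫_0^π sin(nx)sin(n'x) dx = ∫_0^π cos(nx)cos(n'x) dx = 0; and by product-to-sum, ∫_0^π sin(nx)cos(n'x) dx = ½∫_0^π [sin((n+n')x) + sin((n−n')x)] dx, which is 0 when n+n' is even and 2n/(n²−n'²) when n+n' is odd (it need not vanish on (0, π)). For the constant mode: ∫_0^π 1 dx = π, ∫_0^π cos(nx) dx = 0, ∫_0^π sin(nx) dx = (1−(−1)^n)/n.
  u² squared terms: (-3)²·∫1 dx = 9·π = 9*π;  (4)²·∫sin(2x)² dx = 16·π/2 = 8*π.
  u² cross terms: 2·(-3)·(4)·∫1·sin(2x) dx = -24·(0) = 0.
  So ∫_0^π u² dx = 9*π + 8*π + 0 = 17*π.
  (u')² squared terms: (8)²·∫cos(2x)² dx = 64·π/2 = 32*π.
  So ∫_0^π (u')² dx = 32*π.
||u||_{H^1}^2 = (17*π) + (32*π) = 49*π.


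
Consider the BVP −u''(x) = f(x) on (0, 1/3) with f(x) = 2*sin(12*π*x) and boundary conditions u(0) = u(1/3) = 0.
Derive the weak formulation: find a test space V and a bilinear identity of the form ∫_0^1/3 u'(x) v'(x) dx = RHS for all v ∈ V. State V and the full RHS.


V = H^1_0(0, 1/3) (so v(0) = v(1/3) = 0); weak form: ∫_0^1/3 u'v' dx = ∫_0^1/3 (2*sin(12*π*x)) v dx for all v ∈ V.

Multiply both sides by a test function v and integrate from 0 to 1/3:
  ∫_0^1/3 −u''(x) v(x) dx = ∫_0^1/3 f(x) v(x) dx.
Integrate the LHS by parts once:
  ∫_0^1/3 −u'' v dx = −[u'(x) v(x)]_0^1/3 + ∫_0^1/3 u'(x) v'(x) dx.
Thus ∫_0^1/3 u'(x) v'(x) dx = ∫_0^1/3 f(x) v(x) dx + [u'(x) v(x)]_0^1/3.
Choose V so that boundary terms are either known or forced to vanish.
u is Dirichlet: u(0) = u(1/3) = 0. Let V = H^1_0(0, 1/3); then v(0) = v(1/3) = 0, and [u' v]_0^1/3 = 0.
Weak formulation: find u (satisfying any essential BC) such that ∫_0^1/3 u'(x) v'(x) dx = ∫_0^1/3 f v dx for all v ∈ V.
Substituting f(x) = 2*sin(12*π*x), the right-hand side is ∫_0^1/3 (2*sin(12*π*x)) v dx.


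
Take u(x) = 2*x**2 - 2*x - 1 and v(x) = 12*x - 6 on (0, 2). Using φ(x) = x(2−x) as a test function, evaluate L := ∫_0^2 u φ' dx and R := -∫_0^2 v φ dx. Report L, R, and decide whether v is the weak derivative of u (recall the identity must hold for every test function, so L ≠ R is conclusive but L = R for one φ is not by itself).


LHS = -8/3, RHS = -8. No, v is not the weak derivative of u.

u(x) = 2*x**2 - 2*x - 1, classical derivative u'(x) = 4*x - 2.
φ(x) = x(2−x), so φ'(x) = 2 - 2*x.
Note φ(0) = φ(2) = 0, so the boundary term u·φ vanishes.
LHS = ∫_0^2 u(x) φ'(x) dx = ∫_0^2 (-4*x^3 + 8*x^2 - 2*x - 2) dx. Term by term:
  ∫_0^2 -4*x^3 dx = -16;  ∫_0^2 8*x^2 dx = 64/3;  ∫_0^2 -2*x dx = -4;
  ∫_0^2 -2 dx = -4.
Sum: -16 + 64/3 − 4 − 4 = -8/3.
So LHS = -8/3.
∫_0^2 v(x) φ(x) dx = ∫_0^2 (-12*x^3 + 30*x^2 - 12*x) dx. Term by term:
  ∫_0^2 -12*x^3 dx = -48;  ∫_0^2 30*x^2 dx = 80;  ∫_0^2 -12*x dx = -24.
Sum: -48 + 80 − 24 = 8.
So RHS = -∫_0^2 v(x) φ(x) dx = -8.
LHS − RHS = 16/3 ≠ 0, so the identity fails.
(For a valid weak derivative the identity must hold for EVERY test function, in particular this one. The failure shows v is NOT the weak derivative of u.)
Correct weak derivative would be u'(x) = 4*x - 2.


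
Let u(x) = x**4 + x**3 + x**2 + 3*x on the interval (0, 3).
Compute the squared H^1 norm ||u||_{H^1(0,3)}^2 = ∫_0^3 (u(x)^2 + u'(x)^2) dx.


||u||_{H^1}^2 = 2298393/140

The H^1 norm (squared) on an interval (0, L) is
  ||u||_{H^1}^2 = ∫_0^L u(x)^2 dx + ∫_0^L u'(x)^2 dx.
Compute u'(x) = 4*x**3 + 3*x**2 + 2*x + 3.
Then u(x)^2 = x**8 + 2*x**7 + 3*x**6 + 8*x**5 + 7*x**4 + 6*x**3 + 9*x**2 and u'(x)^2 = 16*x**6 + 24*x**5 + 25*x**4 + 36*x**3 + 22*x**2 + 12*x + 9.
Integrate each monomial from 0 to 3 using ∫_0^3 c·x^n dx = c·3^(n+1)/(n+1):
  ∫_0^3 u(x)^2 dx = ∫_0^3 (x^8 + 2*x^7 + 3*x^6 + 8*x^5 + 7*x^4 + 6*x^3 + 9*x^2) dx. Term by term:
    ∫_0^3 x^8 dx = 2187;  ∫_0^3 2*x^7 dx = 6561/4;  ∫_0^3 3*x^6 dx = 6561/7;
    ∫_0^3 8*x^5 dx = 972;  ∫_0^3 7*x^4 dx = 1701/5;  ∫_0^3 6*x^3 dx = 243/2;
    ∫_0^3 9*x^2 dx = 81.
  Sum: 2187 + 6561/4 + 6561/7 + 972 + 1701/5 + 243/2 + 81 = 879093/140.
  ∫_0^3 u'(x)^2 dx = ∫_0^3 (16*x^6 + 24*x^5 + 25*x^4 + 36*x^3 + 22*x^2 + 12*x + 9) dx. Term by term:
    ∫_0^3 16*x^6 dx = 34992/7;  ∫_0^3 24*x^5 dx = 2916;  ∫_0^3 25*x^4 dx = 1215;
    ∫_0^3 36*x^3 dx = 729;  ∫_0^3 22*x^2 dx = 198;  ∫_0^3 12*x dx = 54;
    ∫_0^3 9 dx = 27.
  Sum: 34992/7 + 2916 + 1215 + 729 + 198 + 54 + 27 = 70965/7.
Adding: ||u||_{H^1}^2 = 879093/140 + 70965/7 = 2298393/140.


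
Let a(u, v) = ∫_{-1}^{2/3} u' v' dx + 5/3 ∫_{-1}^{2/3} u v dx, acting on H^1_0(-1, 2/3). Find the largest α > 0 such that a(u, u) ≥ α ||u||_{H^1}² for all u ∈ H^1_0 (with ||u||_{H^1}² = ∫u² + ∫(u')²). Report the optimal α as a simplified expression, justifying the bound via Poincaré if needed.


α = 1

Coercivity of a(·,·) on H^1_0(-1, 2/3) means a(u, u) ≥ α ||u||_{H^1}² for every u ∈ H^1_0.
The interval has length L = 5/3, and Poincaré/coercivity depend only on L. Here a(u, u) = ∫(u')² + (5/3)·∫u².
Here c = 5/3 ≥ 1, so a(u,u) = ∫(u')² + c∫u² ≥ ∫(u')² + ∫u² = ||u||_{H^1}², i.e. α = 1 works. No larger α is possible: a(u,u) ≥ α||u||_{H^1}² means (1−α)∫(u')² ≥ (α−c)∫u², and for the modes u_n = sin(nπ(x−x₀)/L) (x₀ the left endpoint) one has ∫u_n²/∫(u_n')² = (L/(nπ))² → 0, so a(u_n,u_n)/||u_n||_{H^1}² → 1. Hence the optimal constant is α = 1.
Therefore α = 1.


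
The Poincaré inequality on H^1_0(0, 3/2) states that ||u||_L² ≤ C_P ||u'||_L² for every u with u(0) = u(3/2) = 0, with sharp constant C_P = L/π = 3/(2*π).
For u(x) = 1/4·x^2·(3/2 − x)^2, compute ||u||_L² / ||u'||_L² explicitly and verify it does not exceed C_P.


||u||_L² / ||u'||_L² = sqrt(3)/4 < C_P = 3/(2*π).

u(x) = 1/4·x^2·(3/2 − x)^2, so u'(x) = x*(2*x - 3)*(4*x - 3)/8.
u(x) = 1/4·x^2·(3/2 − x)^2 vanishes at x = 0 and x = 3/2, so u ∈ H^1_0(0, 3/2). Differentiate via the product rule and integrate the resulting polynomials term by term.
  ∫_0^3/2 u² dx = ∫_0^3/2 (x^8/16 - 3*x^7/8 + 27*x^6/32 - 27*x^5/32 + 81*x^4/256) dx. Term by term:
    ∫_0^3/2 x^8/16 dx = 2187/8192;  ∫_0^3/2 -3*x^7/8 dx = -19683/16384;  ∫_0^3/2 27*x^6/32 dx = 59049/28672;
    ∫_0^3/2 -27*x^5/32 dx = -6561/4096;  ∫_0^3/2 81*x^4/256 dx = 19683/40960.
  Sum: 2187/8192 − 19683/16384 + 59049/28672 − 6561/4096 + 19683/40960 = 2187/573440.
  ∫_0^3/2 (u')² dx = ∫_0^3/2 (x^6 - 9*x^5/2 + 117*x^4/16 - 81*x^3/16 + 81*x^2/64) dx. Term by term:
    ∫_0^3/2 x^6 dx = 2187/896;  ∫_0^3/2 -9*x^5/2 dx = -2187/256;  ∫_0^3/2 117*x^4/16 dx = 28431/2560;
    ∫_0^3/2 -81*x^3/16 dx = -6561/1024;  ∫_0^3/2 81*x^2/64 dx = 729/512.
  Sum: 2187/896 − 2187/256 + 28431/2560 − 6561/1024 + 729/512 = 729/35840.
∫_0^3/2 u² dx = 2187/573440, so ||u||_L² = 27*sqrt(105)/4480.
∫_0^3/2 (u')² dx = 729/35840, so ||u'||_L² = 27*sqrt(35)/1120.
Ratio ||u||_L² / ||u'||_L² = sqrt(3)/4.
Sharp Poincaré constant on H^1_0(0, 3/2) is C_P = L/π = 3/(2*π), achieved by sin(2*π/3·x).
A polynomial bump cannot attain the sharp Poincaré constant (only the first sine eigenfunction does), so the ratio is strictly less than C_P, consistent with ||u||_L² ≤ C_P ||u'||_L².


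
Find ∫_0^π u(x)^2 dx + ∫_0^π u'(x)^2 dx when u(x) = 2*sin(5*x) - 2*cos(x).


||u||_{H^1(0,π)}^2 = 56*π

u'(x) = 2*sin(x) + 10*cos(5*x).
Expand u² and (u')² and integrate term by term on (0, π), using: for integers n ≥ 1, ∫_0^π sin²(nx) dx = ∫_0^π cos²(nx) dx = π/2; for n ≠ n', ∫_0^π sin(nx)sin(n'x) dx = ∫_0^π cos(nx)cos(n'x) dx = 0; and by product-to-sum, ∫_0^π sin(nx)cos(n'x) dx = ½∫_0^π [sin((n+n')x) + sin((n−n')x)] dx, which is 0 when n+n' is even and 2n/(n²−n'²) when n+n' is odd (it need not vanish on (0, π)).
  u² squared terms: (-2)²·∫cos(x)² dx = 4·π/2 = 2*π;  (2)²·∫sin(5x)² dx = 4·π/2 = 2*π.
  u² cross terms: 2·(-2)·(2)·∫cos(x)·sin(5x) dx = -8·(0) = 0.
  So ∫_0^π u² dx = 2*π + 2*π + 0 = 4*π.
  (u')² squared terms: (2)²·∫sin(x)² dx = 4·π/2 = 2*π;  (10)²·∫cos(5x)² dx = 100·π/2 = 50*π.
  (u')² cross terms: 2·(2)·(10)·∫sin(x)·cos(5x) dx = 40·(0) = 0.
  So ∫_0^π (u')² dx = 2*π + 50*π + 0 = 52*π.
||u||_{H^1}^2 = (4*π) + (52*π) = 56*π.


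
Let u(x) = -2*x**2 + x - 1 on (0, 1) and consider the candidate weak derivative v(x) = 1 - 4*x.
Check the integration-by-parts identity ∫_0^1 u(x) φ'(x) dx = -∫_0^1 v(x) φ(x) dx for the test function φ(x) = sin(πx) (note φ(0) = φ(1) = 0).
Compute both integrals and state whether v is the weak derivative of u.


LHS = 2/π, RHS = 2/π. Yes, v = u' weakly.

u(x) = -2*x**2 + x - 1, classical derivative u'(x) = 1 - 4*x.
φ(x) = sin(πx), so φ'(x) = π*cos(π*x).
Note φ(0) = φ(1) = 0, so the boundary term u·φ vanishes.
LHS = ∫_0^1 u(x) φ'(x) dx = ∫_0^1 (-2*π*x^2*cos(π*x) + π*x*cos(π*x) - π*cos(π*x)) dx. Term by term:
  ∫_0^1 -π*cos(π*x) dx = 0;  ∫_0^1 π*x*cos(π*x) dx = -2/π;  ∫_0^1 -2*π*x^2*cos(π*x) dx = 4/π.
Sum: 0 − 2/π + 4/π = 2/π.
So LHS = 2/π.
∫_0^1 v(x) φ(x) dx = ∫_0^1 (-4*x*sin(π*x) + sin(π*x)) dx. Term by term:
  ∫_0^1 -4*x*sin(π*x) dx = -4/π;  ∫_0^1 sin(π*x) dx = 2/π.
Sum: -4/π + 2/π = -2/π.
So RHS = -∫_0^1 v(x) φ(x) dx = 2/π.
LHS = RHS, so the identity holds for this test φ.
Moreover u is smooth here and v(x) = u'(x) = 1 - 4*x pointwise, so the identity holds for every test function. Hence v is the weak derivative of u.


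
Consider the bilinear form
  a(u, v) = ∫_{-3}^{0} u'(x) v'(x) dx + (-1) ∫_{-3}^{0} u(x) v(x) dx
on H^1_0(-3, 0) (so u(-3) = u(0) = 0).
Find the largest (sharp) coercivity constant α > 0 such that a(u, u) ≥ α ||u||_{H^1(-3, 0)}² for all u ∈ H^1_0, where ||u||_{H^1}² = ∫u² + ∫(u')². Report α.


α = (-9 + π^2)/(9 + π^2)

Coercivity of a(·,·) on H^1_0(-3, 0) means a(u, u) ≥ α ||u||_{H^1}² for every u ∈ H^1_0.
The interval has length L = 3, and Poincaré/coercivity depend only on L. Here a(u, u) = ∫(u')² + (-1)·∫u².
Here c = -1 < 0 with |c| < (π/L)² = π^2/9, so coercivity still holds. The condition a(u,u) ≥ α||u||_{H^1}² reads (1−α)∫(u')² ≥ (α−c)∫u². Any admissible α is ≤ 1 (rapidly oscillating u have ∫u²/∫(u')² → 0), and α = 1 would force 0 ≥ (1−c)∫u², impossible since c < 1; so 1−α > 0. By the sharp Poincaré inequality on H^1_0 of an interval of length L, ∫(u')² ≥ (π/L)²∫u² with equality for the first sine mode sin(π(x−x₀)/L) (x₀ the left endpoint), so the inequality holds for all u iff (1−α)(π/L)² ≥ α − c, i.e. α ≤ ((π/L)² + c)/((π/L)² + 1) = (1 + c(L/π)²)/(1 + (L/π)²). (Direct route, valid since c ≤ 0: Poincaré gives c∫u² ≥ c(L/π)²∫(u')², so a(u,u) ≥ (1 + c(L/π)²)∫(u')², while ||u||_{H^1}² ≤ (1 + (L/π)²)∫(u')²; dividing yields the same α.) With (π/L)² = π^2/9 and c = -1, the largest admissible constant is α = ((π/L)² + c)/((π/L)² + 1).
Simplifying, α = (-9 + π^2)/(9 + π^2).


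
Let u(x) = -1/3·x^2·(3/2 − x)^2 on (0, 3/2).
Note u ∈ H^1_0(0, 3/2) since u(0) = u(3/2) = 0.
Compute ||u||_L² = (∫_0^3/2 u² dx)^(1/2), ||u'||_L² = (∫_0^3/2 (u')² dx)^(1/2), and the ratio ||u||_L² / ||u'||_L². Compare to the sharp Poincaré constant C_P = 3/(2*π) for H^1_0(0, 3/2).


||u||_L² / ||u'||_L² = sqrt(3)/4 < C_P = 3/(2*π).

u(x) = -1/3·x^2·(3/2 − x)^2, so u'(x) = x*(-8*x^2 + 18*x - 9)/6.
u(x) = -1/3·x^2·(3/2 − x)^2 vanishes at x = 0 and x = 3/2, so u ∈ H^1_0(0, 3/2). Differentiate via the product rule and integrate the resulting polynomials term by term.
  ∫_0^3/2 u² dx = ∫_0^3/2 (x^8/9 - 2*x^7/3 + 3*x^6/2 - 3*x^5/2 + 9*x^4/16) dx. Term by term:
    ∫_0^3/2 x^8/9 dx = 243/512;  ∫_0^3/2 -2*x^7/3 dx = -2187/1024;  ∫_0^3/2 3*x^6/2 dx = 6561/1792;
    ∫_0^3/2 -3*x^5/2 dx = -729/256;  ∫_0^3/2 9*x^4/16 dx = 2187/2560.
  Sum: 243/512 − 2187/1024 + 6561/1792 − 729/256 + 2187/2560 = 243/35840.
  ∫_0^3/2 (u')² dx = ∫_0^3/2 (16*x^6/9 - 8*x^5 + 13*x^4 - 9*x^3 + 9*x^2/4) dx. Term by term:
    ∫_0^3/2 16*x^6/9 dx = 243/56;  ∫_0^3/2 -8*x^5 dx = -243/16;  ∫_0^3/2 13*x^4 dx = 3159/160;
    ∫_0^3/2 -9*x^3 dx = -729/64;  ∫_0^3/2 9*x^2/4 dx = 81/32.
  Sum: 243/56 − 243/16 + 3159/160 − 729/64 + 81/32 = 81/2240.
∫_0^3/2 u² dx = 243/35840, so ||u||_L² = 9*sqrt(105)/1120.
∫_0^3/2 (u')² dx = 81/2240, so ||u'||_L² = 9*sqrt(35)/280.
Ratio ||u||_L² / ||u'||_L² = sqrt(3)/4.
Sharp Poincaré constant on H^1_0(0, 3/2) is C_P = L/π = 3/(2*π), achieved by sin(2*π/3·x).
A polynomial bump cannot attain the sharp Poincaré constant (only the first sine eigenfunction does), so the ratio is strictly less than C_P, consistent with ||u||_L² ≤ C_P ||u'||_L².
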